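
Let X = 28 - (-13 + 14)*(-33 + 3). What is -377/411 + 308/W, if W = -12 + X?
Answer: 54623/9453 ≈ 5.7784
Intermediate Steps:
X = 58 (X = 28 - (-30) = 28 - 1*(-30) = 28 + 30 = 58)
W = 46 (W = -12 + 58 = 46)
-377/411 + 308/W = -377/411 + 308/46 = -377*1/411 + 308*(1/46) = -377/411 + 154/23 = 54623/9453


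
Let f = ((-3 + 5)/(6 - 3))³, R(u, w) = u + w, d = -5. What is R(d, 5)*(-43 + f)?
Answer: 0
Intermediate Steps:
f = 8/27 (f = (2/3)³ = (2*(⅓))³ = (⅔)³ = 8/27 ≈ 0.29630)
R(d, 5)*(-43 + f) = (-5 + 5)*(-43 + 8/27) = 0*(-1153/27) = 0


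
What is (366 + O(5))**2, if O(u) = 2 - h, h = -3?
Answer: 137641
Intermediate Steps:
O(u) = 5 (O(u) = 2 - 1*(-3) = 2 + 3 = 5)
(366 + O(5))**2 = (366 + 5)**2 = 371**2 = 137641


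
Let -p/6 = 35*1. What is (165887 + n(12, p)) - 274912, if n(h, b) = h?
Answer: -109013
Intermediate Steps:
p = -210 ≈ -210.00
(165887 + n(12, p)) - 274912 = (165887 + 12) - 274912 = 165899 - 274912 = -109013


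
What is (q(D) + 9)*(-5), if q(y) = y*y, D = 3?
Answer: -90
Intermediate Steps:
q(y) = y**2
(q(D) + 9)*(-5) = (3**2 + 9)*(-5) = (9 + 9)*(-5) = 18*(-5) = -90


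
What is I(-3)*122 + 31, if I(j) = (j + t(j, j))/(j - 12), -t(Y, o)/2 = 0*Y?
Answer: 277/5 ≈ 55.400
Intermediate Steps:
t(Y, o) = 0 (t(Y, o) = -0*Y = -2*0 = 0)
I(j) = j/(-12 + j) (I(j) = (j + 0)/(j - 12) = j/(-12 + j))
I(-3)*122 + 31 = -3/(-12 - 3)*122 + 31 = -3/(-15)*122 + 31 = -3*(-1/15)*122 + 31 = (⅕)*122 + 31 = 122/5 + 31 = 277/5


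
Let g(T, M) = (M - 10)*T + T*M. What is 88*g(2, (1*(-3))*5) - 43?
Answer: -7083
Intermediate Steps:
g(T, M) = M*T + T*(-10 + M) (g(T, M) = (-10 + M)*T + M*T = T*(-10 + M) + M*T = M*T + T*(-10 + M))
88*g(2, (1*(-3))*5) - 43 = 88*(2*2*(-5 + (1*(-3))*5)) - 43 = 88*(2*2*(-5 - 3*5)) - 43 = 88*(2*2*(-5 - 15)) - 43 = 88*(2*2*(-20)) - 43 = 88*(-80) - 43 = -7040 - 43 = -7083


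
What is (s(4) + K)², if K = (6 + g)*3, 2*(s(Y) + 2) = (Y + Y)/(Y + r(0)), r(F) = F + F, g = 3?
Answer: 676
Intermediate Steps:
r(F) = 2*F
s(Y) = -1 (s(Y) = -2 + ((Y + Y)/(Y + 2*0))/2 = -2 + ((2*Y)/(Y + 0))/2 = -2 + ((2*Y)/Y)/2 = -2 + (½)*2 = -2 + 1 = -1)
K = 27 (K = (6 + 3)*3 = 9*3 = 27)
(s(4) + K)² = (-1 + 27)² = 26² = 676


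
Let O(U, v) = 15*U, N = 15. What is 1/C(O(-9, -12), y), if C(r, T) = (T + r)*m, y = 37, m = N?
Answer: -1/1470 ≈ -0.00068027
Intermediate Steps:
m = 15
C(r, T) = 15*T + 15*r (C(r, T) = (T + r)*15 = 15*T + 15*r)
1/C(O(-9, -12), y) = 1/(15*37 + 15*(15*(-9))) = 1/(555 + 15*(-135)) = 1/(555 - 2025) = 1/(-1470) = -1/1470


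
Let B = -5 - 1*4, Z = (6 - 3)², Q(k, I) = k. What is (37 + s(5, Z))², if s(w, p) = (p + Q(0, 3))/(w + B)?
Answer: 19321/16 ≈ 1207.6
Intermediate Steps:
Z = 9 (Z = 3² = 9)
B = -9 (B = -5 - 4 = -9)
s(w, p) = p/(-9 + w) (s(w, p) = (p + 0)/(w - 9) = p/(-9 + w))
(37 + s(5, Z))² = (37 + 9/(-9 + 5))² = (37 + 9/(-4))² = (37 + 9*(-¼))² = (37 - 9/4)² = (139/4)² = 19321/16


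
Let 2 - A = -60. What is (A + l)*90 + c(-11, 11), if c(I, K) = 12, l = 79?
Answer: 12702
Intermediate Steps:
A = 62 (A = 2 - 1*(-60) = 2 + 60 = 62)
(A + l)*90 + c(-11, 11) = (62 + 79)*90 + 12 = 141*90 + 12 = 12690 + 12 = 12702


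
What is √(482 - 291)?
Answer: √191 ≈ 13.820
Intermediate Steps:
√(482 - 291) = √191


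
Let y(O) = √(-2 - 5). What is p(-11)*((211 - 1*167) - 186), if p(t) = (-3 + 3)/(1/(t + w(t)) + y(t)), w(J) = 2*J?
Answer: 0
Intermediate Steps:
y(O) = I*√7 (y(O) = √(-7) = I*√7)
p(t) = 0 (p(t) = (-3 + 3)/(1/(t + 2*t) + I*√7) = 0/(1/(3*t) + I*√7) = 0)
p(-11)*((211 - 1*167) - 186) = 0*((211 - 1*167) - 186) = 0*((211 - 167) - 186) = 0*(44 - 186) = 0*(-142) = 0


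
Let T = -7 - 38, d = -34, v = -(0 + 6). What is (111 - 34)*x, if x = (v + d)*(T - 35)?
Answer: 246400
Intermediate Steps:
v = -6 (v = -1*6 = -6)
T = -45
x = 3200 (x = (-6 - 34)*(-45 - 35) = -40*(-80) = 3200)
(111 - 34)*x = (111 - 34)*3200 = 77*3200 = 246400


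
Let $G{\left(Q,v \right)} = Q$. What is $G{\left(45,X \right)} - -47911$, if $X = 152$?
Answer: $47956$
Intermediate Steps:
$G{\left(45,X \right)} - -47911 = 45 - -47911 = 45 + 47911 = 47956$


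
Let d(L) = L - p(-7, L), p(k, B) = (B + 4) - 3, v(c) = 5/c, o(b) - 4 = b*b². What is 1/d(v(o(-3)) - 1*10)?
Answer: -1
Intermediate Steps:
o(b) = 4 + b³ (o(b) = 4 + b*b² = 4 + b³)
p(k, B) = 1 + B (p(k, B) = (4 + B) - 3 = 1 + B)
d(L) = -1 (d(L) = L - (1 + L) = L + (-1 - L) = -1)
1/d(v(o(-3)) - 1*10) = 1/(-1) = -1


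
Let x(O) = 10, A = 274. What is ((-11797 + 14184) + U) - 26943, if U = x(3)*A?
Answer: -21816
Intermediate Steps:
U = 2740 (U = 10*274 = 2740)
((-11797 + 14184) + U) - 26943 = ((-11797 + 14184) + 2740) - 26943 = (2387 + 2740) - 26943 = 5127 - 26943 = -21816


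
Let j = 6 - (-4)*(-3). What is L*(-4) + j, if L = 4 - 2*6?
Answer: 26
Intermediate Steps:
L = -8 (L = 4 - 12 = -8)
j = -6 (j = 6 - 1*12 = 6 - 12 = -6)
L*(-4) + j = -8*(-4) - 6 = 32 - 6 = 26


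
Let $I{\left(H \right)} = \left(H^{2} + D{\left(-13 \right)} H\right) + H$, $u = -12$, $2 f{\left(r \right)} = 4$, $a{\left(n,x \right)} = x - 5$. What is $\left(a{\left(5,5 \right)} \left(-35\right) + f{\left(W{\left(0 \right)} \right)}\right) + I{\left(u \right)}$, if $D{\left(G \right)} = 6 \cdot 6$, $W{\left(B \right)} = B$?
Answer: $-298$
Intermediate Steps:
$a{\left(n,x \right)} = -5 + x$
$f{\left(r \right)} = 2$ ($f{\left(r \right)} = \frac{1}{2} \cdot 4 = 2$)
$D{\left(G \right)} = 36$
$I{\left(H \right)} = H^{2} + 37 H$ ($I{\left(H \right)} = \left(H^{2} + 36 H\right) + H = H^{2} + 37 H$)
$\left(a{\left(5,5 \right)} \left(-35\right) + f{\left(W{\left(0 \right)} \right)}\right) + I{\left(u \right)} = \left(\left(-5 + 5\right) \left(-35\right) + 2\right) - 12 \left(37 - 12\right) = \left(0 \left(-35\right) + 2\right) - 300 = \left(0 + 2\right) - 300 = 2 - 300 = -298$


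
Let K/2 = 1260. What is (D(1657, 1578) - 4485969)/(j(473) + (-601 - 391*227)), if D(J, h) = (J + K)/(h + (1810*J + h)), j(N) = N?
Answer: 13468341359717/266861746510 ≈ 50.469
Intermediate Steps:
K = 2520 (K = 2*1260 = 2520)
D(J, h) = (2520 + J)/(2*h + 1810*J) (D(J, h) = (J + 2520)/(h + (1810*J + h)) = (2520 + J)/(h + (h + 1810*J)) = (2520 + J)/(2*h + 1810*J))
(D(1657, 1578) - 4485969)/(j(473) + (-601 - 391*227)) = ((2520 + 1657)/(2*(1578 + 905*1657)) - 4485969)/(473 + (-601 - 391*227)) = ((½)*4177/(1578 + 1499585) - 4485969)/(473 + (-601 - 88757)) = ((½)*4177/1501163 - 4485969)/(473 - 89358) = ((½)*(1/1501163)*4177 - 4485969)/(-88885) = (4177/3002326 - 4485969)*(-1/88885) = -13468341359717/3002326*(-1/88885) = 13468341359717/266861746510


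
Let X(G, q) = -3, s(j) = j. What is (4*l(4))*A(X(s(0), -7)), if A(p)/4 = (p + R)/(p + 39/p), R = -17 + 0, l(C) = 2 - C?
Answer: -40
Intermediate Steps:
R = -17
A(p) = 4*(-17 + p)/(p + 39/p) (A(p) = 4*((p - 17)/(p + 39/p)) = 4*((-17 + p)/(p + 39/p)) = 4*(-17 + p)/(p + 39/p))
(4*l(4))*A(X(s(0), -7)) = (4*(2 - 1*4))*(4*(-3)*(-17 - 3)/(39 + (-3)²)) = (4*(2 - 4))*(4*(-3)*(-20)/(39 + 9)) = (4*(-2))*(4*(-3)*(-20)/48) = -32*(-3)*(-20)/48 = -8*5 = -40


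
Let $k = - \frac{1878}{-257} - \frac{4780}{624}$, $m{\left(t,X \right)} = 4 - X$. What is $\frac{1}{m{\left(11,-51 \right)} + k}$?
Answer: $\frac{40092}{2190913} \approx 0.018299$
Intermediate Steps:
$k = - \frac{14147}{40092}$ ($k = \left(-1878\right) \left(- \frac{1}{257}\right) - \frac{1195}{156} = \frac{1878}{257} - \frac{1195}{156} = - \frac{14147}{40092} \approx -0.35286$)
$\frac{1}{m{\left(11,-51 \right)} + k} = \frac{1}{\left(4 - -51\right) - \frac{14147}{40092}} = \frac{1}{\left(4 + 51\right) - \frac{14147}{40092}} = \frac{1}{55 - \frac{14147}{40092}} = \frac{1}{\frac{2190913}{40092}} = \frac{40092}{2190913}$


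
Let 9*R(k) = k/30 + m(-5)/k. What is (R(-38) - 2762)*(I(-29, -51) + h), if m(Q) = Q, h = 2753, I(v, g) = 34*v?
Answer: -439260917/90 ≈ -4.8807e+6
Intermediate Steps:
R(k) = -5/(9*k) + k/270 (R(k) = (k/30 - 5/k)/9 = (-5/k + k/30)/9 = -5/(9*k) + k/270)
(R(-38) - 2762)*(I(-29, -51) + h) = ((1/270)*(-150 + (-38)²)/(-38) - 2762)*(34*(-29) + 2753) = ((1/270)*(-1/38)*(-150 + 1444) - 2762)*(-986 + 2753) = ((1/270)*(-1/38)*1294 - 2762)*1767 = (-647/5130 - 2762)*1767 = -14169707/5130*1767 = -439260917/90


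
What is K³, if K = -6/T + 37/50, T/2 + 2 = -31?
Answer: 95443993/166375000 ≈ 0.57367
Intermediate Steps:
T = -66 (T = -4 + 2*(-31) = -4 - 62 = -66)
K = 457/550 (K = -6/(-66) + 37/50 = -6*(-1/66) + 37*(1/50) = 1/11 + 37/50 = 457/550 ≈ 0.83091)
K³ = (457/550)³ = 95443993/166375000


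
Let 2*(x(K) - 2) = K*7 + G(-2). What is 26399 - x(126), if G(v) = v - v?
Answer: 25956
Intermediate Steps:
G(v) = 0
x(K) = 2 + 7*K/2 (x(K) = 2 + (K*7 + 0)/2 = 2 + (7*K + 0)/2 = 2 + (7*K)/2 = 2 + 7*K/2)
26399 - x(126) = 26399 - (2 + (7/2)*126) = 26399 - (2 + 441) = 26399 - 1*443 = 26399 - 443 = 25956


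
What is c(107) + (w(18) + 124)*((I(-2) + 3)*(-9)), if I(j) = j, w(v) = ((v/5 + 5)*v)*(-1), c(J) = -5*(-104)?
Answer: 3986/5 ≈ 797.20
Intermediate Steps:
c(J) = 520
w(v) = -v*(5 + v/5) (w(v) = ((v*(⅕) + 5)*v)*(-1) = ((v/5 + 5)*v)*(-1) = ((5 + v/5)*v)*(-1) = (v*(5 + v/5))*(-1) = -v*(5 + v/5))
c(107) + (w(18) + 124)*((I(-2) + 3)*(-9)) = 520 + (-⅕*18*(25 + 18) + 124)*((-2 + 3)*(-9)) = 520 + (-⅕*18*43 + 124)*(1*(-9)) = 520 + (-774/5 + 124)*(-9) = 520 - 154/5*(-9) = 520 + 1386/5 = 3986/5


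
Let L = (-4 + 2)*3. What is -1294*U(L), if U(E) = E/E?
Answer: -1294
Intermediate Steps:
L = -6 (L = -2*3 = -6)
U(E) = 1
-1294*U(L) = -1294*1 = -1294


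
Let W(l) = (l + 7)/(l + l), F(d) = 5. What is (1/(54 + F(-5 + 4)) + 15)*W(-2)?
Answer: -2215/118 ≈ -18.771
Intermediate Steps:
W(l) = (7 + l)/(2*l) (W(l) = (7 + l)/((2*l)) = (7 + l)*(1/(2*l)) = (7 + l)/(2*l))
(1/(54 + F(-5 + 4)) + 15)*W(-2) = (1/(54 + 5) + 15)*((½)*(7 - 2)/(-2)) = (1/59 + 15)*((½)*(-½)*5) = (1/59 + 15)*(-5/4) = (886/59)*(-5/4) = -2215/118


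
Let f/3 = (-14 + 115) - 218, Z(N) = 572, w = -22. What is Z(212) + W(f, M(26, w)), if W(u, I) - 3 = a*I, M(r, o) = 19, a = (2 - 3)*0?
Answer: 575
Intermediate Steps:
a = 0 (a = -1*0 = 0)
f = -351 (f = 3*((-14 + 115) - 218) = 3*(101 - 218) = 3*(-117) = -351)
W(u, I) = 3 (W(u, I) = 3 + 0*I = 3 + 0 = 3)
Z(212) + W(f, M(26, w)) = 572 + 3 = 575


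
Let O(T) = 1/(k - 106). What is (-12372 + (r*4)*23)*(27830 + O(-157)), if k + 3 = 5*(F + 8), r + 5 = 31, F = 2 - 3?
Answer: -10276500810/37 ≈ -2.7774e+8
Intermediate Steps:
F = -1
r = 26 (r = -5 + 31 = 26)
k = 32 (k = -3 + 5*(-1 + 8) = -3 + 5*7 = -3 + 35 = 32)
O(T) = -1/74 (O(T) = 1/(32 - 106) = 1/(-74) = -1/74)
(-12372 + (r*4)*23)*(27830 + O(-157)) = (-12372 + (26*4)*23)*(27830 - 1/74) = (-12372 + 104*23)*(2059419/74) = (-12372 + 2392)*(2059419/74) = -9980*2059419/74 = -10276500810/37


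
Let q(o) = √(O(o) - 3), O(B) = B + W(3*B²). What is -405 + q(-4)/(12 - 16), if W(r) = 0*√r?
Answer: -405 - I*√7/4 ≈ -405.0 - 0.66144*I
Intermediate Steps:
W(r) = 0
O(B) = B (O(B) = B + 0 = B)
q(o) = √(-3 + o) (q(o) = √(o - 3) = √(-3 + o))
-405 + q(-4)/(12 - 16) = -405 + √(-3 - 4)/(12 - 16) = -405 + √(-7)/(-4) = -405 + (I*√7)*(-¼) = -405 - I*√7/4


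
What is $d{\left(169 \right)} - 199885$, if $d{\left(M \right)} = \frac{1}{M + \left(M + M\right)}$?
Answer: $- \frac{101341694}{507} \approx -1.9989 \cdot 10^{5}$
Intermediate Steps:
$d{\left(M \right)} = \frac{1}{3 M}$ ($d{\left(M \right)} = \frac{1}{M + 2 M} = \frac{1}{3 M}$)
$d{\left(169 \right)} - 199885 = \frac{1}{3 \cdot 169} - 199885 = \frac{1}{3} \cdot \frac{1}{169} - 199885 = \frac{1}{507} - 199885 = - \frac{101341694}{507}$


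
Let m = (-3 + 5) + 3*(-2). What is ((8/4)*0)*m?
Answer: 0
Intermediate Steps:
m = -4 (m = 2 - 6 = -4)
((8/4)*0)*m = ((8/4)*0)*(-4) = ((8*(¼))*0)*(-4) = (2*0)*(-4) = 0*(-4) = 0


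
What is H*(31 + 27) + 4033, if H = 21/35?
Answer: 20339/5 ≈ 4067.8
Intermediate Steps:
H = 3/5 (H = 21*(1/35) = 3/5 ≈ 0.60000)
H*(31 + 27) + 4033 = 3*(31 + 27)/5 + 4033 = (3/5)*58 + 4033 = 174/5 + 4033 = 20339/5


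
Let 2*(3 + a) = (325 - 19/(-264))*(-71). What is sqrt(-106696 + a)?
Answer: I*sqrt(2060197293)/132 ≈ 343.86*I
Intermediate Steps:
a = -6094733/528 (a = -3 + ((325 - 19/(-264))*(-71))/2 = -3 + ((325 - 19*(-1/264))*(-71))/2 = -3 + ((325 + 19/264)*(-71))/2 = -3 + ((85819/264)*(-71))/2 = -3 + (1/2)*(-6093149/264) = -3 - 6093149/528 = -6094733/528 ≈ -11543.)
sqrt(-106696 + a) = sqrt(-106696 - 6094733/528) = sqrt(-62430221/528) = I*sqrt(2060197293)/132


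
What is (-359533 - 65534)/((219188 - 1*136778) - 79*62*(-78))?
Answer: -141689/154818 ≈ -0.91520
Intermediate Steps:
(-359533 - 65534)/((219188 - 1*136778) - 79*62*(-78)) = -425067/((219188 - 136778) - 4898*(-78)) = -425067/(82410 + 382044) = -425067/464454 = -425067*1/464454 = -141689/154818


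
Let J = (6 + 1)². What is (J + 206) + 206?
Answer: 461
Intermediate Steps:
J = 49 (J = 7² = 49)
(J + 206) + 206 = (49 + 206) + 206 = 255 + 206 = 461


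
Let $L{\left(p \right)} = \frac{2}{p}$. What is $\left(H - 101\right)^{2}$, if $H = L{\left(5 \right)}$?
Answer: $\frac{253009}{25} \approx 10120.0$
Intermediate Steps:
$H = \frac{2}{5} \approx 0.4$
$\left(H - 101\right)^{2} = \left(\frac{2}{5} - 101\right)^{2} = \left(- \frac{503}{5}\right)^{2} = \frac{253009}{25}$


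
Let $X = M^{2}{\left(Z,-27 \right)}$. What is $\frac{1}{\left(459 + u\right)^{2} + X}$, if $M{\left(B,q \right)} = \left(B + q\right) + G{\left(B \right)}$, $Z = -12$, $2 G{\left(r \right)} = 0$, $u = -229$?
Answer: $\frac{1}{54421} \approx 1.8375 \cdot 10^{-5}$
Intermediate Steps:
$G{\left(r \right)} = 0$ ($G{\left(r \right)} = \frac{1}{2} \cdot 0 = 0$)
$M{\left(B,q \right)} = B + q$ ($M{\left(B,q \right)} = \left(B + q\right) + 0 = B + q$)
$X = 1521$ ($X = \left(-12 - 27\right)^{2} = \left(-39\right)^{2} = 1521$)
$\frac{1}{\left(459 + u\right)^{2} + X} = \frac{1}{\left(459 - 229\right)^{2} + 1521} = \frac{1}{230^{2} + 1521} = \frac{1}{52900 + 1521} = \frac{1}{54421}$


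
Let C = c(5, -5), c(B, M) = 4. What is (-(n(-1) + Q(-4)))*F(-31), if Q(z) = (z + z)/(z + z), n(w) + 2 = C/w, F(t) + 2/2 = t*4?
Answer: -625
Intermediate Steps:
C = 4
F(t) = -1 + 4*t (F(t) = -1 + t*4 = -1 + 4*t)
n(w) = -2 + 4/w
Q(z) = 1 (Q(z) = (2*z)/((2*z)) = (2*z)*(1/(2*z)) = 1)
(-(n(-1) + Q(-4)))*F(-31) = (-((-2 + 4/(-1)) + 1))*(-1 + 4*(-31)) = (-((-2 + 4*(-1)) + 1))*(-1 - 124) = -((-2 - 4) + 1)*(-125) = -(-6 + 1)*(-125) = -1*(-5)*(-125) = 5*(-125) = -625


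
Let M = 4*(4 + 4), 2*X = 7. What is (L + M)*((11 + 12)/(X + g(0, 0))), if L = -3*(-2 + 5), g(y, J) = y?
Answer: 1058/7 ≈ 151.14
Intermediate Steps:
X = 7/2 (X = (1/2)*7 = 7/2 ≈ 3.5000)
L = -9 (L = -3*3 = -9)
M = 32 (M = 4*8 = 32)
(L + M)*((11 + 12)/(X + g(0, 0))) = (-9 + 32)*((11 + 12)/(7/2 + 0)) = 23*(23/(7/2)) = 23*(23*(2/7)) = 23*(46/7) = 1058/7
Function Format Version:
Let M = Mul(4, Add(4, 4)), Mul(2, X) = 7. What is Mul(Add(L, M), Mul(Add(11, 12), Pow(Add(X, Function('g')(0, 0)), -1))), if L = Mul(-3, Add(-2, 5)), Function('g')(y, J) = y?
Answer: Rational(1058, 7) ≈ 151.14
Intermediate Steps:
X = Rational(7, 2) (X = Mul(Rational(1, 2), 7) = Rational(7, 2) ≈ 3.5000)
L = -9 (L = Mul(-3, 3) = -9)
M = 32 (M = Mul(4, 8) = 32)
Mul(Add(L, M), Mul(Add(11, 12), Pow(Add(X, Function('g')(0, 0)), -1))) = Mul(Add(-9, 32), Mul(Add(11, 12), Pow(Add(Rational(7, 2), 0), -1))) = Mul(23, Mul(23, Pow(Rational(7, 2), -1))) = Mul(23, Mul(23, Rational(2, 7))) = Mul(23, Rational(46, 7)) = Rational(1058, 7)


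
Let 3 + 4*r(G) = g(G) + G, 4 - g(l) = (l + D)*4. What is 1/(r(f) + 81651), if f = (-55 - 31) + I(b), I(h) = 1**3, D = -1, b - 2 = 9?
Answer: 1/81716 ≈ 1.2238e-5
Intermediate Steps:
b = 11 (b = 2 + 9 = 11)
I(h) = 1
f = -85 (f = (-55 - 31) + 1 = -86 + 1 = -85)
g(l) = 8 - 4*l (g(l) = 4 - (l - 1)*4 = 4 - (-1 + l)*4 = 4 - (-4 + 4*l) = 4 + (4 - 4*l) = 8 - 4*l)
r(G) = 5/4 - 3*G/4 (r(G) = -3/4 + ((8 - 4*G) + G)/4 = -3/4 + (8 - 3*G)/4 = -3/4 + (2 - 3*G/4) = 5/4 - 3*G/4)
1/(r(f) + 81651) = 1/((5/4 - 3/4*(-85)) + 81651) = 1/((5/4 + 255/4) + 81651) = 1/(65 + 81651) = 1/81716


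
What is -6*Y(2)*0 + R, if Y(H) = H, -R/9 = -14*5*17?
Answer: 10710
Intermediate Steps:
R = 10710 (R = -9*(-14*5)*17 = -(-630)*17 = -9*(-1190) = 10710)
-6*Y(2)*0 + R = -6*2*0 + 10710 = -12*0 + 10710 = 0 + 10710 = 10710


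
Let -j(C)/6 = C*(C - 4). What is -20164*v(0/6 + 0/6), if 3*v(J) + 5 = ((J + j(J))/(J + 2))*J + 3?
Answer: 40328/3 ≈ 13443.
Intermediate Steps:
j(C) = -6*C*(-4 + C) (j(C) = -6*C*(C - 4) = -6*C*(-4 + C))
v(J) = -⅔ + J*(J + 6*J*(4 - J))/(3*(2 + J)) (v(J) = -5/3 + (((J + 6*J*(4 - J))/(J + 2))*J + 3)/3 = -5/3 + (((J + 6*J*(4 - J))/(2 + J))*J + 3)/3 = -5/3 + (J*(J + 6*J*(4 - J))/(2 + J) + 3)/3 = -5/3 + (3 + J*(J + 6*J*(4 - J))/(2 + J))/3 = -5/3 + (1 + J*(J + 6*J*(4 - J))/(3*(2 + J))) = -⅔ + J*(J + 6*J*(4 - J))/(3*(2 + J)))
-20164*v(0/6 + 0/6) = -20164*(-4 - 6*(0/6 + 0/6)³ - 2*(0/6 + 0/6) + 25*(0/6 + 0/6)²)/(3*(2 + (0/6 + 0/6))) = -20164*(-4 - 6*(0*(⅙) + 0*(⅙))³ - 2*(0*(⅙) + 0*(⅙)) + 25*(0*(⅙) + 0*(⅙))²)/(3*(2 + (0*(⅙) + 0*(⅙)))) = -20164*(-4 - 6*(0 + 0)³ - 2*(0 + 0) + 25*(0 + 0)²)/(3*(2 + (0 + 0))) = -20164*(-4 - 6*0³ - 2*0 + 25*0²)/(3*(2 + 0)) = -20164*(-4 - 6*0 + 0 + 25*0)/(3*2) = -20164*(-4 + 0 + 0 + 0)/(3*2) = -20164*(-4)/(3*2) = -20164*(-⅔) = 40328/3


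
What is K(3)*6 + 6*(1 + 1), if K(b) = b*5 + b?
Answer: 120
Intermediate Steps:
K(b) = 6*b (K(b) = 5*b + b = 6*b)
K(3)*6 + 6*(1 + 1) = (6*3)*6 + 6*(1 + 1) = 18*6 + 6*2 = 108 + 12 = 120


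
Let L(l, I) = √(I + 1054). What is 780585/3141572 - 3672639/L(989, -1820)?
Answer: 780585/3141572 + 3672639*I*√766/766 ≈ 0.24847 + 1.327e+5*I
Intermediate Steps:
L(l, I) = √(1054 + I)
780585/3141572 - 3672639/L(989, -1820) = 780585/3141572 - 3672639/√(1054 - 1820) = 780585*(1/3141572) - 3672639*(-I*√766/766) = 780585/3141572 - 3672639*(-I*√766/766) = 780585/3141572 - (-3672639)*I*√766/766 = 780585/3141572 + 3672639*I*√766/766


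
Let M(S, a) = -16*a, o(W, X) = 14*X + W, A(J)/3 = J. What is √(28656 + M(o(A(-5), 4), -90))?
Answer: 12*√209 ≈ 173.48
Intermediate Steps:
A(J) = 3*J
o(W, X) = W + 14*X
√(28656 + M(o(A(-5), 4), -90)) = √(28656 - 16*(-90)) = √(28656 + 1440) = √30096 = 12*√209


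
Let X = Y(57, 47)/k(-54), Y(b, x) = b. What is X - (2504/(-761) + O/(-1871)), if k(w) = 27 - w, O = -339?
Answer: 146581924/38443437 ≈ 3.8129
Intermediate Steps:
X = 19/27 (X = 57/(27 - 1*(-54)) = 57/(27 + 54) = 57/81 = 57*(1/81) = 19/27 ≈ 0.70370)
X - (2504/(-761) + O/(-1871)) = 19/27 - (2504/(-761) - 339/(-1871)) = 19/27 - (2504*(-1/761) - 339*(-1/1871)) = 19/27 - (-2504/761 + 339/1871) = 19/27 - 1*(-4427005/1423831) = 19/27 + 4427005/1423831 = 146581924/38443437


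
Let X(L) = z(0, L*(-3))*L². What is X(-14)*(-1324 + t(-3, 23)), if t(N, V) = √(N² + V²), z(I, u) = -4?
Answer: 1038016 - 784*√538 ≈ 1.0198e+6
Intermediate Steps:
X(L) = -4*L²
X(-14)*(-1324 + t(-3, 23)) = (-4*(-14)²)*(-1324 + √((-3)² + 23²)) = (-4*196)*(-1324 + √(9 + 529)) = -784*(-1324 + √538) = 1038016 - 784*√538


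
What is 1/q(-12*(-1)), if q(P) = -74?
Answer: -1/74 ≈ -0.013514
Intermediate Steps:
1/q(-12*(-1)) = 1/(-74) = -1/74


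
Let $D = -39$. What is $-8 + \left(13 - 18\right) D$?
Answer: $187$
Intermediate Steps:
$-8 + \left(13 - 18\right) D = -8 + \left(13 - 18\right) \left(-39\right) = -8 - -195 = -8 + 195 = 187$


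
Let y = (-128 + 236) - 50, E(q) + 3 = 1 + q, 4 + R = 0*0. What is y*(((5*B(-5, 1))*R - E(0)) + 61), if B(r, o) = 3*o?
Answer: 174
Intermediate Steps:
R = -4 (R = -4 + 0*0 = -4 + 0 = -4)
E(q) = -2 + q (E(q) = -3 + (1 + q) = -2 + q)
y = 58 (y = 108 - 50 = 58)
y*(((5*B(-5, 1))*R - E(0)) + 61) = 58*(((5*(3*1))*(-4) - (-2 + 0)) + 61) = 58*(((5*3)*(-4) - 1*(-2)) + 61) = 58*((15*(-4) + 2) + 61) = 58*((-60 + 2) + 61) = 58*(-58 + 61) = 58*3 = 174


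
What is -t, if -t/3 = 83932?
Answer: 251796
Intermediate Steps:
t = -251796 (t = -3*83932 = -251796)
-t = -1*(-251796) = 251796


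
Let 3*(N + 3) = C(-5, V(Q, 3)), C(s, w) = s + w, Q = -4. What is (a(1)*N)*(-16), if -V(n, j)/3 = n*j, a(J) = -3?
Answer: 352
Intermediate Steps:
V(n, j) = -3*j*n (V(n, j) = -3*n*j = -3*j*n)
N = 22/3 (N = -3 + (-5 - 3*3*(-4))/3 = -3 + (-5 + 36)/3 = -3 + (1/3)*31 = -3 + 31/3 = 22/3 ≈ 7.3333)
(a(1)*N)*(-16) = -3*22/3*(-16) = -22*(-16) = 352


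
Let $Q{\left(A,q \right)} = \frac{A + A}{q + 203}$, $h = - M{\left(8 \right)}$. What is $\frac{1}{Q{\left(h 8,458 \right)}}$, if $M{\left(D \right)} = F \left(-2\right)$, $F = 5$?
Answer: $\frac{661}{160} \approx 4.1312$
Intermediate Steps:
$M{\left(D \right)} = -10$ ($M{\left(D \right)} = 5 \left(-2\right) = -10$)
$h = 10$ ($h = \left(-1\right) \left(-10\right) = 10$)
$Q{\left(A,q \right)} = \frac{2 A}{203 + q}$
$\frac{1}{Q{\left(h 8,458 \right)}} = \frac{1}{2 \cdot 10 \cdot 8 \frac{1}{203 + 458}} = \frac{1}{2 \cdot 80 \cdot \frac{1}{661}} = \frac{1}{\frac{160}{661}} = \frac{661}{160}$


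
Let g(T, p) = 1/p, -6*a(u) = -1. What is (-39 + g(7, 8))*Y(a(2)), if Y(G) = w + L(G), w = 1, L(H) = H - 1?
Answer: -311/48 ≈ -6.4792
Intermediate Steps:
L(H) = -1 + H
a(u) = ⅙ (a(u) = -⅙*(-1) = ⅙)
g(T, p) = 1/p
Y(G) = G (Y(G) = 1 + (-1 + G) = G)
(-39 + g(7, 8))*Y(a(2)) = (-39 + 1/8)*(⅙) = (-39 + ⅛)*(⅙) = -311/8*⅙ = -311/48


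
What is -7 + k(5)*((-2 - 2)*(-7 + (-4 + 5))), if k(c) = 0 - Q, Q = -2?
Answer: 41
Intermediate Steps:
k(c) = 2 (k(c) = 0 - 1*(-2) = 0 + 2 = 2)
-7 + k(5)*((-2 - 2)*(-7 + (-4 + 5))) = -7 + 2*((-2 - 2)*(-7 + (-4 + 5))) = -7 + 2*(-4*(-7 + 1)) = -7 + 2*(-4*(-6)) = -7 + 2*24 = -7 + 48 = 41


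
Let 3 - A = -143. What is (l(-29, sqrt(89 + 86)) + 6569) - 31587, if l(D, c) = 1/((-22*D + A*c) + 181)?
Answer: -10934792503/437077 + 730*sqrt(7)/3059539 ≈ -25018.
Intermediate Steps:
A = 146 (A = 3 - 1*(-143) = 3 + 143 = 146)
l(D, c) = 1/(181 - 22*D + 146*c) (l(D, c) = 1/((-22*D + 146*c) + 181) = 1/(181 - 22*D + 146*c))
(l(-29, sqrt(89 + 86)) + 6569) - 31587 = (1/(181 - 22*(-29) + 146*sqrt(89 + 86)) + 6569) - 31587 = (1/(181 + 638 + 146*sqrt(175)) + 6569) - 31587 = (1/(181 + 638 + 146*(5*sqrt(7))) + 6569) - 31587 = (1/(181 + 638 + 730*sqrt(7)) + 6569) - 31587 = (1/(819 + 730*sqrt(7)) + 6569) - 31587 = (6569 + 1/(819 + 730*sqrt(7))) - 31587 = -25018 + 1/(819 + 730*sqrt(7))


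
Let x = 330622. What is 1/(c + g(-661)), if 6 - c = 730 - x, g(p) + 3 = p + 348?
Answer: 1/329582 ≈ 3.0341e-6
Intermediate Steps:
g(p) = 345 + p (g(p) = -3 + (p + 348) = -3 + (348 + p) = 345 + p)
c = 329898 (c = 6 - (730 - 1*330622) = 6 - (730 - 330622) = 6 - 1*(-329892) = 6 + 329892 = 329898)
1/(c + g(-661)) = 1/(329898 + (345 - 661)) = 1/(329898 - 316) = 1/329582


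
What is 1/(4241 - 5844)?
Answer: -1/1603 ≈ -0.00062383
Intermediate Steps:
1/(4241 - 5844) = 1/(-1603) = -1/1603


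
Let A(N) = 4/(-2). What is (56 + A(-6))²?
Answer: 2916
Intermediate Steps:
A(N) = -2 (A(N) = 4*(-½) = -2)
(56 + A(-6))² = (56 - 2)² = 54² = 2916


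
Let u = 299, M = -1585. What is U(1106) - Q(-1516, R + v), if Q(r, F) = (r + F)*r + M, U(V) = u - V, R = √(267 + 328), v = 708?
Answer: -1224150 + 1516*√595 ≈ -1.1872e+6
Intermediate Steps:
R = √595 ≈ 24.393
U(V) = 299 - V
Q(r, F) = -1585 + r*(F + r) (Q(r, F) = (r + F)*r - 1585 = (F + r)*r - 1585 = r*(F + r) - 1585 = -1585 + r*(F + r))
U(1106) - Q(-1516, R + v) = (299 - 1*1106) - (-1585 + (-1516)² + (√595 + 708)*(-1516)) = (299 - 1106) - (-1585 + 2298256 + (708 + √595)*(-1516)) = -807 - (-1585 + 2298256 + (-1073328 - 1516*√595)) = -807 - (1223343 - 1516*√595) = -807 + (-1223343 + 1516*√595) = -1224150 + 1516*√595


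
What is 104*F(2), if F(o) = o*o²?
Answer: 832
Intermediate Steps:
F(o) = o³
104*F(2) = 104*2³ = 104*8 = 832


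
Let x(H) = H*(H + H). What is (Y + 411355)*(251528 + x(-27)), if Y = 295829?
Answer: 178907651424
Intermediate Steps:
x(H) = 2*H**2 (x(H) = H*(2*H) = 2*H**2)
(Y + 411355)*(251528 + x(-27)) = (295829 + 411355)*(251528 + 2*(-27)**2) = 707184*(251528 + 2*729) = 707184*(251528 + 1458) = 707184*252986 = 178907651424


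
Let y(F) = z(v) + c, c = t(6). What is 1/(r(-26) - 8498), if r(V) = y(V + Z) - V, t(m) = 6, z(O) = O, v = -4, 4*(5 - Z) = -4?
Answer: -1/8470 ≈ -0.00011806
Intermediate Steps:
Z = 6 (Z = 5 - 1/4*(-4) = 5 + 1 = 6)
c = 6
y(F) = 2 (y(F) = -4 + 6 = 2)
r(V) = 2 - V
1/(r(-26) - 8498) = 1/((2 - 1*(-26)) - 8498) = 1/((2 + 26) - 8498) = 1/(28 - 8498) = 1/(-8470) = -1/8470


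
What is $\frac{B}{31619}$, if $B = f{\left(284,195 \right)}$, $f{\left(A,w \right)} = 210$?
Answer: $\frac{30}{4517} \approx 0.0066416$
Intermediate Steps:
$B = 210$
$\frac{B}{31619} = \frac{210}{31619} = 210 \cdot \frac{1}{31619} = \frac{30}{4517}$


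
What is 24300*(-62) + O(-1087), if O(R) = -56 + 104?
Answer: -1506552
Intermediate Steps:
O(R) = 48
24300*(-62) + O(-1087) = 24300*(-62) + 48 = -1506600 + 48 = -1506552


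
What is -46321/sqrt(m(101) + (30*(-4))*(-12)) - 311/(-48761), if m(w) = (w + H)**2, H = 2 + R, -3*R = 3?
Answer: 311/48761 - 46321*sqrt(329)/1974 ≈ -425.62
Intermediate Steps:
R = -1 (R = -1/3*3 = -1)
H = 1 (H = 2 - 1 = 1)
m(w) = (1 + w)**2 (m(w) = (w + 1)**2 = (1 + w)**2)
-46321/sqrt(m(101) + (30*(-4))*(-12)) - 311/(-48761) = -46321/sqrt((1 + 101)**2 + (30*(-4))*(-12)) - 311/(-48761) = -46321/sqrt(102**2 - 120*(-12)) - 311*(-1/48761) = -46321/sqrt(10404 + 1440) + 311/48761 = -46321*sqrt(329)/1974 + 311/48761 = 311/48761 - 46321*sqrt(329)/1974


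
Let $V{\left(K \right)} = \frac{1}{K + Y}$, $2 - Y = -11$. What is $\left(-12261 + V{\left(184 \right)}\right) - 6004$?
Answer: $- \frac{3598204}{197} \approx -18265.0$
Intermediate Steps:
$Y = 13$ ($Y = 2 - -11 = 2 + 11 = 13$)
$V{\left(K \right)} = \frac{1}{13 + K}$ ($V{\left(K \right)} = \frac{1}{K + 13} = \frac{1}{13 + K}$)
$\left(-12261 + V{\left(184 \right)}\right) - 6004 = \left(-12261 + \frac{1}{13 + 184}\right) - 6004 = \left(-12261 + \frac{1}{197}\right) - 6004 = - \frac{2415416}{197} - 6004 = - \frac{3598204}{197}$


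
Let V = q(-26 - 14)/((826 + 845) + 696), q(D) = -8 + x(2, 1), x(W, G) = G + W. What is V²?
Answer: 25/5602689 ≈ 4.4621e-6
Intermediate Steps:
q(D) = -5 (q(D) = -8 + (1 + 2) = -8 + 3 = -5)
V = -5/2367 (V = -5/((826 + 845) + 696) = -5/(1671 + 696) = -5/2367 ≈ -0.0021124)
V² = (-5/2367)² = 25/5602689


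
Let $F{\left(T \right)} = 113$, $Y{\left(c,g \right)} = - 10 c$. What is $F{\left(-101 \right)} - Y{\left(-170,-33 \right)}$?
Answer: $-1587$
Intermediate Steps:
$F{\left(-101 \right)} - Y{\left(-170,-33 \right)} = 113 - \left(-10\right) \left(-170\right) = 113 - 1700 = -1587$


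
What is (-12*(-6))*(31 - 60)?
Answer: -2088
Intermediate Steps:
(-12*(-6))*(31 - 60) = -3*(-24)*(-29) = 72*(-29) = -2088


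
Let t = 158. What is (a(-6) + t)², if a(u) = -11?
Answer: 21609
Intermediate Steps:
(a(-6) + t)² = (-11 + 158)² = 147² = 21609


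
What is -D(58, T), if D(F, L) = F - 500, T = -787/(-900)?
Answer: 442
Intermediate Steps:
T = 787/900 (T = -787*(-1/900) = 787/900 ≈ 0.87444)
D(F, L) = -500 + F
-D(58, T) = -(-500 + 58) = -1*(-442) = 442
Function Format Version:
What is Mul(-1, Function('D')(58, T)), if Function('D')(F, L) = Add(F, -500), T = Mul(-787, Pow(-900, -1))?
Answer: 442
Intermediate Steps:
T = Rational(787, 900) (T = Mul(-787, Rational(-1, 900)) = Rational(787, 900) ≈ 0.87444)
Function('D')(F, L) = Add(-500, F)
Mul(-1, Function('D')(58, T)) = Mul(-1, Add(-500, 58)) = Mul(-1, -442) = 442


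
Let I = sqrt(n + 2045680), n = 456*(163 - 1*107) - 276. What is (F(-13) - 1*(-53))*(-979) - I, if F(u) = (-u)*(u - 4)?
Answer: 164472 - 2*sqrt(517735) ≈ 1.6303e+5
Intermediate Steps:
n = 25260 (n = 456*(163 - 107) - 276 = 456*56 - 276 = 25536 - 276 = 25260)
I = 2*sqrt(517735) (I = sqrt(25260 + 2045680) = sqrt(2070940) = 2*sqrt(517735) ≈ 1439.1)
F(u) = -u*(-4 + u) (F(u) = (-u)*(-4 + u) = -u*(-4 + u))
(F(-13) - 1*(-53))*(-979) - I = (-13*(4 - 1*(-13)) - 1*(-53))*(-979) - 2*sqrt(517735) = (-13*(4 + 13) + 53)*(-979) - 2*sqrt(517735) = (-13*17 + 53)*(-979) - 2*sqrt(517735) = (-221 + 53)*(-979) - 2*sqrt(517735) = -168*(-979) - 2*sqrt(517735) = 164472 - 2*sqrt(517735)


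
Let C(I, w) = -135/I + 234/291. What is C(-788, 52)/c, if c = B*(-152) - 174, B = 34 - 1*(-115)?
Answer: -74559/1744422392 ≈ -4.2741e-5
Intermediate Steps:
B = 149 (B = 34 + 115 = 149)
C(I, w) = 78/97 - 135/I (C(I, w) = -135/I + 234*(1/291) = -135/I + 78/97 = 78/97 - 135/I)
c = -22822 (c = 149*(-152) - 174 = -22648 - 174 = -22822)
C(-788, 52)/c = (78/97 - 135/(-788))/(-22822) = (78/97 - 135*(-1/788))*(-1/22822) = (78/97 + 135/788)*(-1/22822) = (74559/76436)*(-1/22822) = -74559/1744422392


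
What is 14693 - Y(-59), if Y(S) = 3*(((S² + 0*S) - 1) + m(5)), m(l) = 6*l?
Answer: 4163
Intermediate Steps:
Y(S) = 87 + 3*S² (Y(S) = 3*(((S² + 0*S) - 1) + 6*5) = 3*(((S² + 0) - 1) + 30) = 3*((S² - 1) + 30) = 3*((-1 + S²) + 30) = 3*(29 + S²) = 87 + 3*S²)
14693 - Y(-59) = 14693 - (87 + 3*(-59)²) = 14693 - (87 + 3*3481) = 14693 - (87 + 10443) = 14693 - 1*10530 = 14693 - 10530 = 4163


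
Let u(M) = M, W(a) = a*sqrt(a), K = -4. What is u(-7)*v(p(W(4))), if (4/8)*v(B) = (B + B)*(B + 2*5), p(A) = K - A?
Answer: -672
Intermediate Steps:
W(a) = a**(3/2)
p(A) = -4 - A
v(B) = 4*B*(10 + B) (v(B) = 2*((B + B)*(B + 2*5)) = 2*((2*B)*(B + 10)) = 2*((2*B)*(10 + B)) = 2*(2*B*(10 + B)) = 4*B*(10 + B))
u(-7)*v(p(W(4))) = -28*(-4 - 4**(3/2))*(10 + (-4 - 4**(3/2))) = -28*(-4 - 1*8)*(10 + (-4 - 1*8)) = -28*(-4 - 8)*(10 + (-4 - 8)) = -28*(-12)*(10 - 12) = -28*(-12)*(-2) = -7*96 = -672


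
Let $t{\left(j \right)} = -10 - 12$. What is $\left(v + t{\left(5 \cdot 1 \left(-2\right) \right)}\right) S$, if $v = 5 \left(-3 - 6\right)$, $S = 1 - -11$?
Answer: $-804$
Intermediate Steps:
$t{\left(j \right)} = -22$ ($t{\left(j \right)} = -10 - 12 = -22$)
$S = 12$ ($S = 1 + 11 = 12$)
$v = -45$ ($v = 5 \left(-9\right) = -45$)
$\left(v + t{\left(5 \cdot 1 \left(-2\right) \right)}\right) S = \left(-45 - 22\right) 12 = \left(-67\right) 12 = -804$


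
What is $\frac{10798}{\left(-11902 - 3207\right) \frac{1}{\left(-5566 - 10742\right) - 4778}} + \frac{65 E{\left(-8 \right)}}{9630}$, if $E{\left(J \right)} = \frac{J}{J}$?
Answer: $\frac{438524641945}{29099934} \approx 15070.0$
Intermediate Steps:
$E{\left(J \right)} = 1$
$\frac{10798}{\left(-11902 - 3207\right) \frac{1}{\left(-5566 - 10742\right) - 4778}} + \frac{65 E{\left(-8 \right)}}{9630} = \frac{10798}{\left(-11902 - 3207\right) \frac{1}{\left(-5566 - 10742\right) - 4778}} + \frac{65 \cdot 1}{9630} = \frac{10798}{\left(-15109\right) \frac{1}{\left(-5566 - 10742\right) - 4778}} + 65 \cdot \frac{1}{9630} = \frac{10798}{\left(-15109\right) \frac{1}{-16308 - 4778}} + \frac{13}{1926} = \frac{10798}{\left(-15109\right) \frac{1}{-21086}} + \frac{13}{1926} = \frac{10798}{\left(-15109\right) \left(- \frac{1}{21086}\right)} + \frac{13}{1926} = \frac{10798}{\frac{15109}{21086}} + \frac{13}{1926} = 10798 \cdot \frac{21086}{15109} + \frac{13}{1926} = \frac{227686628}{15109} + \frac{13}{1926} = \frac{438524641945}{29099934}$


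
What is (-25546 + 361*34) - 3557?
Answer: -16829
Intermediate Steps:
(-25546 + 361*34) - 3557 = (-25546 + 12274) - 3557 = -13272 - 3557 = -16829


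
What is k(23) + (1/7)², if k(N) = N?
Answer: 1128/49 ≈ 23.020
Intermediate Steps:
k(23) + (1/7)² = 23 + (1/7)² = 23 + (⅐)² = 23 + 1/49 = 1128/49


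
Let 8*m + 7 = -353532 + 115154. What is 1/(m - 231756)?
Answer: -8/2092433 ≈ -3.8233e-6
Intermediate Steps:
m = -238385/8 (m = -7/8 + (-353532 + 115154)/8 = -7/8 + (1/8)*(-238378) = -7/8 - 119189/4 = -238385/8 ≈ -29798.)
1/(m - 231756) = 1/(-238385/8 - 231756) = 1/(-2092433/8) = -8/2092433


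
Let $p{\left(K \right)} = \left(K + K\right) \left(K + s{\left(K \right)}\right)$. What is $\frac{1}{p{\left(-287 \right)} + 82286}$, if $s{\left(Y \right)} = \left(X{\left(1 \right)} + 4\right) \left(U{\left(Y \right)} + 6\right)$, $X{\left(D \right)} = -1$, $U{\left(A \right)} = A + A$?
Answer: $\frac{1}{1225120} \approx 8.1625 \cdot 10^{-7}$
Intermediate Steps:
$U{\left(A \right)} = 2 A$
$s{\left(Y \right)} = 18 + 6 Y$ ($s{\left(Y \right)} = \left(-1 + 4\right) \left(2 Y + 6\right) = 3 \left(6 + 2 Y\right) = 18 + 6 Y$)
$p{\left(K \right)} = 2 K \left(18 + 7 K\right)$ ($p{\left(K \right)} = \left(K + K\right) \left(K + \left(18 + 6 K\right)\right) = 2 K \left(18 + 7 K\right)$)
$\frac{1}{p{\left(-287 \right)} + 82286} = \frac{1}{2 \left(-287\right) \left(18 + 7 \left(-287\right)\right) + 82286} = \frac{1}{2 \left(-287\right) \left(18 - 2009\right) + 82286} = \frac{1}{2 \left(-287\right) \left(-1991\right) + 82286} = \frac{1}{1142834 + 82286} = \frac{1}{1225120}$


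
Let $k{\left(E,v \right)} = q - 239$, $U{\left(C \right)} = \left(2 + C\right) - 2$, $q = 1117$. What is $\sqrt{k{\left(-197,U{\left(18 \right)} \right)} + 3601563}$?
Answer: $\sqrt{3602441} \approx 1898.0$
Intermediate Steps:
$U{\left(C \right)} = C$
$k{\left(E,v \right)} = 878$ ($k{\left(E,v \right)} = 1117 - 239 = 878$)
$\sqrt{k{\left(-197,U{\left(18 \right)} \right)} + 3601563} = \sqrt{878 + 3601563} = \sqrt{3602441}$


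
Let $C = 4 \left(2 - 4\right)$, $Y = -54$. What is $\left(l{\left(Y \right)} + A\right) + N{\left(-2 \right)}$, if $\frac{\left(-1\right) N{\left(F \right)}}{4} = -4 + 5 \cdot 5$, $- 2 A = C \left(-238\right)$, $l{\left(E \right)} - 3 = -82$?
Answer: $-1115$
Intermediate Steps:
$l{\left(E \right)} = -79$ ($l{\left(E \right)} = 3 - 82 = -79$)
$C = -8$ ($C = 4 \left(-2\right) = -8$)
$A = -952$ ($A = - \frac{\left(-8\right) \left(-238\right)}{2} = \left(- \frac{1}{2}\right) 1904 = -952$)
$N{\left(F \right)} = -84$ ($N{\left(F \right)} = - 4 \left(-4 + 5 \cdot 5\right) = - 4 \left(-4 + 25\right) = \left(-4\right) 21 = -84$)
$\left(l{\left(Y \right)} + A\right) + N{\left(-2 \right)} = \left(-79 - 952\right) - 84 = -1031 - 84 = -1115$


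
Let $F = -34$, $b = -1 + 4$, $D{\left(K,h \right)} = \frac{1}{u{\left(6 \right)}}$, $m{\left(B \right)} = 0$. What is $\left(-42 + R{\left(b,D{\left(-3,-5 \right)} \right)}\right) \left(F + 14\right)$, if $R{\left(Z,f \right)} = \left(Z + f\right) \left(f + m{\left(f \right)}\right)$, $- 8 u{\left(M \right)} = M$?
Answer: $\frac{7960}{9} \approx 884.44$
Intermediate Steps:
$u{\left(M \right)} = - \frac{M}{8}$
$D{\left(K,h \right)} = - \frac{4}{3}$ ($D{\left(K,h \right)} = \frac{1}{\left(- \frac{1}{8}\right) 6} = \frac{1}{- \frac{3}{4}} = - \frac{4}{3}$)
$b = 3$
$R{\left(Z,f \right)} = f \left(Z + f\right)$ ($R{\left(Z,f \right)} = \left(Z + f\right) \left(f + 0\right) = \left(Z + f\right) f = f \left(Z + f\right)$)
$\left(-42 + R{\left(b,D{\left(-3,-5 \right)} \right)}\right) \left(F + 14\right) = \left(-42 - \frac{4 \left(3 - \frac{4}{3}\right)}{3}\right) \left(-34 + 14\right) = \left(-42 - \frac{20}{9}\right) \left(-20\right) = \left(- \frac{398}{9}\right) \left(-20\right) = \frac{7960}{9}$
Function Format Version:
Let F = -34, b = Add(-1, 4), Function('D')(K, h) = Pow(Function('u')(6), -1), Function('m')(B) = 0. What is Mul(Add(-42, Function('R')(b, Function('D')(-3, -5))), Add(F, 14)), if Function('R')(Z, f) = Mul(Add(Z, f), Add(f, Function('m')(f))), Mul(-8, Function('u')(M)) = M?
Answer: Rational(7960, 9) ≈ 884.44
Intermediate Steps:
Function('u')(M) = Mul(Rational(-1, 8), M)
Function('D')(K, h) = Rational(-4, 3) (Function('D')(K, h) = Pow(Mul(Rational(-1, 8), 6), -1) = Pow(Rational(-3, 4), -1) = Rational(-4, 3))
b = 3
Function('R')(Z, f) = Mul(f, Add(Z, f)) (Function('R')(Z, f) = Mul(Add(Z, f), Add(f, 0)) = Mul(Add(Z, f), f) = Mul(f, Add(Z, f)))
Mul(Add(-42, Function('R')(b, Function('D')(-3, -5))), Add(F, 14)) = Mul(Add(-42, Mul(Rational(-4, 3), Add(3, Rational(-4, 3)))), Add(-34, 14)) = Mul(Add(-42, Mul(Rational(-4, 3), Rational(5, 3))), -20) = Mul(Add(-42, Rational(-20, 9)), -20) = Mul(Rational(-398, 9), -20) = Rational(7960, 9)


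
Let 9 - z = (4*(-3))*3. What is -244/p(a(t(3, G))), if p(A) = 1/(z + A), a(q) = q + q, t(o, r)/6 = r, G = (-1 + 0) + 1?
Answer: -10980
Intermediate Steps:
z = 45 (z = 9 - 4*(-3)*3 = 9 - (-12)*3 = 9 - 1*(-36) = 9 + 36 = 45)
G = 0 (G = -1 + 1 = 0)
t(o, r) = 6*r
a(q) = 2*q
p(A) = 1/(45 + A)
-244/p(a(t(3, G))) = -244/(1/(45 + 2*(6*0))) = -244/(1/(45 + 2*0)) = -244/(1/(45 + 0)) = -244/(1/45) = -244/1/45 = -244*45 = -10980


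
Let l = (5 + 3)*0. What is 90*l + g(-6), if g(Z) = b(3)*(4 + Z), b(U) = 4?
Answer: -8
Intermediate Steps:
l = 0 (l = 8*0 = 0)
g(Z) = 16 + 4*Z (g(Z) = 4*(4 + Z) = 16 + 4*Z)
90*l + g(-6) = 90*0 + (16 + 4*(-6)) = 0 + (16 - 24) = 0 - 8 = -8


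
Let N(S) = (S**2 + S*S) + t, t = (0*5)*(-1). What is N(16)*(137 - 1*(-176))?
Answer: 160256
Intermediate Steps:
t = 0 (t = 0*(-1) = 0)
N(S) = 2*S**2 (N(S) = (S**2 + S*S) + 0 = (S**2 + S**2) + 0 = 2*S**2 + 0 = 2*S**2)
N(16)*(137 - 1*(-176)) = (2*16**2)*(137 - 1*(-176)) = (2*256)*(137 + 176) = 512*313 = 160256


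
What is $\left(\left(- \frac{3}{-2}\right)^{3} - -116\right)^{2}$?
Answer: $\frac{912025}{64} \approx 14250.0$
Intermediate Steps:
$\left(\left(- \frac{3}{-2}\right)^{3} - -116\right)^{2} = \left(\left(\left(-3\right) \left(- \frac{1}{2}\right)\right)^{3} + 116\right)^{2} = \left(\left(\frac{3}{2}\right)^{3} + 116\right)^{2} = \left(\frac{27}{8} + 116\right)^{2} = \left(\frac{955}{8}\right)^{2} = \frac{912025}{64}$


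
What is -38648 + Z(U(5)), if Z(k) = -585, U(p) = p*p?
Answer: -39233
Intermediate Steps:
U(p) = p²
-38648 + Z(U(5)) = -38648 - 585 = -39233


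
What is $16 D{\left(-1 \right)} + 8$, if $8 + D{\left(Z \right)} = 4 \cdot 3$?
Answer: $72$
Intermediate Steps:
$D{\left(Z \right)} = 4$ ($D{\left(Z \right)} = -8 + 4 \cdot 3 = -8 + 12 = 4$)
$16 D{\left(-1 \right)} + 8 = 16 \cdot 4 + 8 = 64 + 8 = 72$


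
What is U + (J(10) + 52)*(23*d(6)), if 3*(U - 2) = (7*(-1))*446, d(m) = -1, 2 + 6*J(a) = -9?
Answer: -4385/2 ≈ -2192.5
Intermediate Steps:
J(a) = -11/6 (J(a) = -⅓ + (⅙)*(-9) = -⅓ - 3/2 = -11/6)
U = -3116/3 (U = 2 + ((7*(-1))*446)/3 = 2 + (-7*446)/3 = 2 + (⅓)*(-3122) = 2 - 3122/3 = -3116/3 ≈ -1038.7)
U + (J(10) + 52)*(23*d(6)) = -3116/3 + (-11/6 + 52)*(23*(-1)) = -3116/3 + (301/6)*(-23) = -3116/3 - 6923/6 = -4385/2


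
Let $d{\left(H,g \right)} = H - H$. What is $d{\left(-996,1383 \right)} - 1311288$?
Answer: $-1311288$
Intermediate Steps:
$d{\left(H,g \right)} = 0$
$d{\left(-996,1383 \right)} - 1311288 = 0 - 1311288 = -1311288$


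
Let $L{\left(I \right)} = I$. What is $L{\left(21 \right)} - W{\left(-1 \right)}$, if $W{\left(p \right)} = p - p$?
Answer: $21$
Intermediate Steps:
$W{\left(p \right)} = 0$
$L{\left(21 \right)} - W{\left(-1 \right)} = 21 - 0 = 21 + 0 = 21$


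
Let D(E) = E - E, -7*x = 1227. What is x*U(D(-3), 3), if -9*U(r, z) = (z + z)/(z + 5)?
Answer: 409/28 ≈ 14.607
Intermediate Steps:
x = -1227/7 (x = -1/7*1227 = -1227/7 ≈ -175.29)
D(E) = 0
U(r, z) = -2*z/(9*(5 + z)) (U(r, z) = -(z + z)/(9*(z + 5)) = -2*z/(9*(5 + z)))
x*U(D(-3), 3) = -(-2454)*3/(7*(45 + 9*3)) = -(-2454)*3/(7*(45 + 27)) = -(-2454)*3/(7*72) = -1227/7*(-1/12) = 409/28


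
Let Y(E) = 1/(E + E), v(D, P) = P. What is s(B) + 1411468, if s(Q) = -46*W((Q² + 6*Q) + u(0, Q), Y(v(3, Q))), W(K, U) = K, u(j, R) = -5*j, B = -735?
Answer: -23236022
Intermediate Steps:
Y(E) = 1/(2*E)
s(Q) = -276*Q - 46*Q² (s(Q) = -46*((Q² + 6*Q) - 5*0) = -46*((Q² + 6*Q) + 0) = -46*(Q² + 6*Q) = -276*Q - 46*Q²)
s(B) + 1411468 = 46*(-735)*(-6 - 1*(-735)) + 1411468 = 46*(-735)*(-6 + 735) + 1411468 = 46*(-735)*729 + 1411468 = -24647490 + 1411468 = -23236022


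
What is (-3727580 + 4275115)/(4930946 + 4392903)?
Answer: 547535/9323849 ≈ 0.058724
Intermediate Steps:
(-3727580 + 4275115)/(4930946 + 4392903) = 547535/9323849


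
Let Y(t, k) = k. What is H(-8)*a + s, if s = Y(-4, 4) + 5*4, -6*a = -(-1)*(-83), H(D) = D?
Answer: -260/3 ≈ -86.667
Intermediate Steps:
a = 83/6 (a = -(-1)*(-1*(-83))/6 = -(-1)*83/6 = -⅙*(-83) = 83/6 ≈ 13.833)
s = 24 (s = 4 + 5*4 = 4 + 20 = 24)
H(-8)*a + s = -8*83/6 + 24 = -332/3 + 24 = -260/3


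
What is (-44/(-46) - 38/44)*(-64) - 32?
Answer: -9600/253 ≈ -37.945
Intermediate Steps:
(-44/(-46) - 38/44)*(-64) - 32 = (-44*(-1/46) - 38*1/44)*(-64) - 32 = (22/23 - 19/22)*(-64) - 32 = (47/506)*(-64) - 32 = -1504/253 - 32 = -9600/253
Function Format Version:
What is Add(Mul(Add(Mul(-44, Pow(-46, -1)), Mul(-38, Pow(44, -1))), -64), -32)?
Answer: Rational(-9600, 253) ≈ -37.945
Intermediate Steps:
Add(Mul(Add(Mul(-44, Pow(-46, -1)), Mul(-38, Pow(44, -1))), -64), -32) = Add(Mul(Add(Mul(-44, Rational(-1, 46)), Mul(-38, Rational(1, 44))), -64), -32) = Add(Mul(Add(Rational(22, 23), Rational(-19, 22)), -64), -32) = Add(Mul(Rational(47, 506), -64), -32) = Add(Rational(-1504, 253), -32) = Rational(-9600, 253)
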